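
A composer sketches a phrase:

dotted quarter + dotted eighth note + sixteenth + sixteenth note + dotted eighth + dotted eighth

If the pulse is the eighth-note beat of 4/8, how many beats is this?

8.5

One eighth-note beat = 2 sixteenth notes.
Each duration in sixteenth notes: dotted quarter = 6; dotted eighth note = 3; sixteenth = 1; sixteenth note = 1; dotted eighth = 3; dotted eighth = 3.
Adding: 6 + 3 + 1 + 1 + 3 + 3 = 17.
17 ÷ 2 = 8.5 beats.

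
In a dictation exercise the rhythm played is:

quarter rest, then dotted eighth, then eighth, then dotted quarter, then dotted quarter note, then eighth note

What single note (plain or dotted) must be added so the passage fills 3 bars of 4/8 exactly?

3 bars of 4/8 = 24 sixteenth notes.
Each duration in sixteenth notes: quarter rest = 4; dotted eighth = 3; eighth = 2; dotted quarter = 6; dotted quarter note = 6; eighth note = 2.
Total: 4 + 3 + 2 + 6 + 6 + 2 = 23.
Remaining: 24 − 23 = 1 sixteenth note, which is a sixteenth note.

sixteenth note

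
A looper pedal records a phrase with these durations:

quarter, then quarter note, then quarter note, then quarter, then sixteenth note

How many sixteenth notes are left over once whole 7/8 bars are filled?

3

One bar of 7/8 = 14 sixteenth notes.
Each duration in sixteenth notes: quarter = 4; quarter note = 4; quarter note = 4; quarter = 4; sixteenth note = 1.
Adding: 4 + 4 + 4 + 4 + 1 = 17.
17 ÷ 14 = 1 complete bar with 3 sixteenth notes remaining.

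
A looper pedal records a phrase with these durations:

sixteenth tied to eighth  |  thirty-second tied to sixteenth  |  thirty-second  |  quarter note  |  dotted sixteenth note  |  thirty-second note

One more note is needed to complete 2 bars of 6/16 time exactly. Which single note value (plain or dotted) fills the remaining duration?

sixteenth note

2 bars of 6/16 = 24 thirty-second notes.
Express everything in thirty-second notes: sixteenth tied to eighth (sixteenth + eighth) = 6; thirty-second tied to sixteenth (thirty-second + sixteenth) = 3; thirty-second = 1; quarter note = 8; dotted sixteenth note = 3; thirty-second note = 1.
Total: 6 + 3 + 1 + 8 + 3 + 1 = 22.
Remaining: 24 − 22 = 2 thirty-second notes, which is a sixteenth note.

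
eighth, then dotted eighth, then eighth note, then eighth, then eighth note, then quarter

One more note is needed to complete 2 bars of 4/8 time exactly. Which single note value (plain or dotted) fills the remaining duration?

sixteenth note

2 bars of 4/8 = 16 sixteenth notes.
In sixteenth notes: eighth = 2; dotted eighth = 3; eighth note = 2; eighth = 2; eighth note = 2; quarter = 4.
Total: 2 + 3 + 2 + 2 + 2 + 4 = 15.
Remaining: 16 − 15 = 1 sixteenth note, which is a sixteenth note.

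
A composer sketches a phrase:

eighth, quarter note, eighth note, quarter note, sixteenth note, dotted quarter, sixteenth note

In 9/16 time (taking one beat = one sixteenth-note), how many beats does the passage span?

20

One sixteenth-note beat = 2 thirty-second notes.
In thirty-second notes: eighth = 4; quarter note = 8; eighth note = 4; quarter note = 8; sixteenth note = 2; dotted quarter = 12; sixteenth note = 2.
Altogether 4 + 8 + 4 + 8 + 2 + 12 + 2 = 40.
40 ÷ 2 = 20 beats.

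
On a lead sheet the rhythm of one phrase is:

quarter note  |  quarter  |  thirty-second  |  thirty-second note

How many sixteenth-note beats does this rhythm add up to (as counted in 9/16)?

One sixteenth-note beat = 2 thirty-second notes.
In thirty-second notes: quarter note = 8; quarter = 8; thirty-second = 1; thirty-second note = 1.
Altogether 8 + 8 + 1 + 1 = 18.
18 ÷ 2 = 9 beats.

9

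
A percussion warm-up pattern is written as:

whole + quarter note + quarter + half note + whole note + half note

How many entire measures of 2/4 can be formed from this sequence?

One bar of 2/4 = 2 quarter notes.
Working in quarter notes: whole = 4; quarter note = 1; quarter = 1; half note = 2; whole note = 4; half note = 2.
Altogether 4 + 1 + 1 + 2 + 4 + 2 = 14.
14 ÷ 2 = 7 complete bars with 0 left over.

7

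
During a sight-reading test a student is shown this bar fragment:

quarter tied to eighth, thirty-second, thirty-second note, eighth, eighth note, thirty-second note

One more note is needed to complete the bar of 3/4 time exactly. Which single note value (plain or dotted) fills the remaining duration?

The bar of 3/4 = 24 thirty-second notes.
Working in thirty-second notes: quarter tied to eighth (quarter + eighth) = 12; thirty-second = 1; thirty-second note = 1; eighth = 4; eighth note = 4; thirty-second note = 1.
Sum: 12 + 1 + 1 + 4 + 4 + 1 = 23.
Remaining: 24 − 23 = 1 thirty-second note, which is a thirty-second note.

thirty-second note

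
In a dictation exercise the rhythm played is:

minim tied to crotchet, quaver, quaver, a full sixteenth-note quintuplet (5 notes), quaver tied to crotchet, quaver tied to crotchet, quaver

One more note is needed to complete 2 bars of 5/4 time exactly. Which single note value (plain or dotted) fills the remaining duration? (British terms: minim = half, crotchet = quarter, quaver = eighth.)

2 bars of 5/4 = 20 eighth notes.
Express everything in eighth notes: minim tied to crotchet (minim + crotchet) = 6; quaver = 1; quaver = 1; a full sixteenth-note quintuplet (5 notes) (five quintuplet sixteenths span one quarter) = 2; quaver tied to crotchet (quaver + crotchet) = 3; quaver tied to crotchet (quaver + crotchet) = 3; quaver = 1.
Altogether 6 + 1 + 1 + 2 + 3 + 3 + 1 = 17.
Remaining: 20 − 17 = 3 eighth notes, which is a dotted quarter note.

dotted quarter note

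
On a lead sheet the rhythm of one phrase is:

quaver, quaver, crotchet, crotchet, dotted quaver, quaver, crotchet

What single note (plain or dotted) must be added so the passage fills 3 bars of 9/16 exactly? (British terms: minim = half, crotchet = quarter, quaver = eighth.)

3 bars of 9/16 = 27 sixteenth notes.
Each duration in sixteenth notes: quaver = 2; quaver = 2; crotchet = 4; crotchet = 4; dotted quaver = 3; quaver = 2; crotchet = 4.
Total: 2 + 2 + 4 + 4 + 3 + 2 + 4 = 21.
Remaining: 27 − 21 = 6 sixteenth notes, which is a dotted quarter note.

dotted quarter note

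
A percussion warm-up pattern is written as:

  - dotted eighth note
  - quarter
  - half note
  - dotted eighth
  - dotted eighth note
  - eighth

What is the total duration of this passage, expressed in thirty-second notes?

46

Each duration in thirty-second notes: dotted eighth note = 6; quarter = 8; half note = 16; dotted eighth = 6; dotted eighth note = 6; eighth = 4.
Adding: 6 + 8 + 16 + 6 + 6 + 4 = 46 thirty-second notes.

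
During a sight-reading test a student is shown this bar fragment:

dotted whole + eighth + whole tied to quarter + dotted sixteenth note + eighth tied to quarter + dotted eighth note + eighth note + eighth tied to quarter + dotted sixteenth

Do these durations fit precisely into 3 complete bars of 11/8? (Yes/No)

One bar of 11/8 = 44 thirty-second notes, so 3 bars = 132.
Working in thirty-second notes: dotted whole = 48; eighth = 4; whole tied to quarter (whole + quarter) = 40; dotted sixteenth note = 3; eighth tied to quarter (eighth + quarter) = 12; dotted eighth note = 6; eighth note = 4; eighth tied to quarter (eighth + quarter) = 12; dotted sixteenth = 3.
Adding: 48 + 4 + 40 + 3 + 12 + 6 + 4 + 12 + 3 = 132.
132 equals 132, so the answer is Yes.

Yes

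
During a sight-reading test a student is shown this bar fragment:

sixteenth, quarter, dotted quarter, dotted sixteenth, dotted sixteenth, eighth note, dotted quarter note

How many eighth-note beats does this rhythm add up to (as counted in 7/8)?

One eighth-note beat = 4 thirty-second notes.
Convert each value to thirty-second notes: sixteenth = 2; quarter = 8; dotted quarter = 12; dotted sixteenth = 3; dotted sixteenth = 3; eighth note = 4; dotted quarter note = 12.
Total: 2 + 8 + 12 + 3 + 3 + 4 + 12 = 44.
44 ÷ 4 = 11 beats.

11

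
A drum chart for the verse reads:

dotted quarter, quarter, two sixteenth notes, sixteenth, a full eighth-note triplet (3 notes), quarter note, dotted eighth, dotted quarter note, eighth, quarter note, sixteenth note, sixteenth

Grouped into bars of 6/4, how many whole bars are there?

1

One bar of 6/4 = 24 sixteenth notes.
Working in sixteenth notes: dotted quarter = 6; quarter = 4; sixteenth note = 1; sixteenth note = 1; sixteenth = 1; a full eighth-note triplet (3 notes) (three triplet eighths span one quarter) = 4; quarter note = 4; dotted eighth = 3; dotted quarter note = 6; eighth = 2; quarter note = 4; sixteenth note = 1; sixteenth = 1.
Adding: 6 + 4 + 1 + 1 + 1 + 4 + 4 + 3 + 6 + 2 + 4 + 1 + 1 = 38.
38 ÷ 24 = 1 complete bar with 14 left over.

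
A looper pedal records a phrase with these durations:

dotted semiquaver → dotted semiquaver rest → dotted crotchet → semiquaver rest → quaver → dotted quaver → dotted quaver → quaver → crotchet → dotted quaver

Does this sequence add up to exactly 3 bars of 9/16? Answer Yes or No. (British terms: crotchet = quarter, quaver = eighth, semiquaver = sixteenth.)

One bar of 9/16 = 18 thirty-second notes, so 3 bars = 54.
Working in thirty-second notes: dotted semiquaver = 3; dotted semiquaver rest = 3; dotted crotchet = 12; semiquaver rest = 2; quaver = 4; dotted quaver = 6; dotted quaver = 6; quaver = 4; crotchet = 8; dotted quaver = 6.
Adding: 3 + 3 + 12 + 2 + 4 + 6 + 6 + 4 + 8 + 6 = 54.
54 equals 54, so the answer is Yes.

Yes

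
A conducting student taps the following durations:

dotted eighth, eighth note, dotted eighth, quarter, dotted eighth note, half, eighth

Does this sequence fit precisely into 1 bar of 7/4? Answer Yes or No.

One bar of 7/4 = 28 sixteenth notes.
Working in sixteenth notes: dotted eighth = 3; eighth note = 2; dotted eighth = 3; quarter = 4; dotted eighth note = 3; half = 8; eighth = 2.
Altogether 3 + 2 + 3 + 4 + 3 + 8 + 2 = 25.
25 falls short of 28, so the answer is No.

No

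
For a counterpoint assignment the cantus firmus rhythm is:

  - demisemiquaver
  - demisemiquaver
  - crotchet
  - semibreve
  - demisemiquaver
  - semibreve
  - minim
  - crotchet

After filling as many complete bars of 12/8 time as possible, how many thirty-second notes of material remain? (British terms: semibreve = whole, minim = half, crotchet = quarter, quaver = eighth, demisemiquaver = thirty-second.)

3

One bar of 12/8 = 48 thirty-second notes.
Express everything in thirty-second notes: demisemiquaver = 1; demisemiquaver = 1; crotchet = 8; semibreve = 32; demisemiquaver = 1; semibreve = 32; minim = 16; crotchet = 8.
Adding: 1 + 1 + 8 + 32 + 1 + 32 + 16 + 8 = 99.
99 ÷ 48 = 2 complete bars with 3 thirty-second notes remaining.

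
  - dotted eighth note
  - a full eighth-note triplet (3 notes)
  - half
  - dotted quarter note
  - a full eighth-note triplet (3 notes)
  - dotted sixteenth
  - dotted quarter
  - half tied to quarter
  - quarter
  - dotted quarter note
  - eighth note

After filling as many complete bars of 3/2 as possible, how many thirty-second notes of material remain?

17

One bar of 3/2 = 48 thirty-second notes.
In thirty-second notes: dotted eighth note = 6; a full eighth-note triplet (3 notes) (three triplet eighths span one quarter) = 8; half = 16; dotted quarter note = 12; a full eighth-note triplet (3 notes) (three triplet eighths span one quarter) = 8; dotted sixteenth = 3; dotted quarter = 12; half tied to quarter (half + quarter) = 24; quarter = 8; dotted quarter note = 12; eighth note = 4.
Adding: 6 + 8 + 16 + 12 + 8 + 3 + 12 + 24 + 8 + 12 + 4 = 113.
113 ÷ 48 = 2 complete bars with 17 thirty-second notes remaining.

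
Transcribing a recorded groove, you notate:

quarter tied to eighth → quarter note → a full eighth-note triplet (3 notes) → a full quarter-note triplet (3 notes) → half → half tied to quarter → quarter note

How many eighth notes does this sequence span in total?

23

Working in eighth notes: quarter tied to eighth (quarter + eighth) = 3; quarter note = 2; a full eighth-note triplet (3 notes) (three triplet eighths span one quarter) = 2; a full quarter-note triplet (3 notes) (three triplet quarters span one half) = 4; half = 4; half tied to quarter (half + quarter) = 6; quarter note = 2.
Altogether 3 + 2 + 2 + 4 + 4 + 6 + 2 = 23 eighth notes.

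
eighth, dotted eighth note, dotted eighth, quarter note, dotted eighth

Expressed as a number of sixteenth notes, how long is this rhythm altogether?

Convert each value to sixteenth notes: eighth = 2; dotted eighth note = 3; dotted eighth = 3; quarter note = 4; dotted eighth = 3.
Total: 2 + 3 + 3 + 4 + 3 = 15 sixteenth notes.

15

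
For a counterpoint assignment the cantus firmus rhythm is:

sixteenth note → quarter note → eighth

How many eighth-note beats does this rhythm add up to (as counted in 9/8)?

3.5

One eighth-note beat = 2 sixteenth notes.
Convert each value to sixteenth notes: sixteenth note = 1; quarter note = 4; eighth = 2.
Sum: 1 + 4 + 2 = 7.
7 ÷ 2 = 3.5 beats.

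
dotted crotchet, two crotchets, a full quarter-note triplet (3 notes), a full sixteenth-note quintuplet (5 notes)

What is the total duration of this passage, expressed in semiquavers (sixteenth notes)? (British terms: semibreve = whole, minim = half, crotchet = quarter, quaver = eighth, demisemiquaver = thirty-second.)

In sixteenth notes: dotted crotchet = 6; crotchet = 4; crotchet = 4; a full quarter-note triplet (3 notes) (three triplet quarters span one half) = 8; a full sixteenth-note quintuplet (5 notes) (five quintuplet sixteenths span one quarter) = 4.
Sum: 6 + 4 + 4 + 8 + 4 = 26 sixteenth notes.

26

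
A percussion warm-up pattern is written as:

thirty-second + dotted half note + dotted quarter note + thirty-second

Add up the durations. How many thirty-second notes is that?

38

Working in thirty-second notes: thirty-second = 1; dotted half note = 24; dotted quarter note = 12; thirty-second = 1.
Adding: 1 + 24 + 12 + 1 = 38 thirty-second notes.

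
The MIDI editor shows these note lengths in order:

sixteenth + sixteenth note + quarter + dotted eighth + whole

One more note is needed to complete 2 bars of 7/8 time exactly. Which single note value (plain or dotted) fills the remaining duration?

2 bars of 7/8 = 28 sixteenth notes.
Each duration in sixteenth notes: sixteenth = 1; sixteenth note = 1; quarter = 4; dotted eighth = 3; whole = 16.
Sum: 1 + 1 + 4 + 3 + 16 = 25.
Remaining: 28 − 25 = 3 sixteenth notes, which is a dotted eighth note.

dotted eighth note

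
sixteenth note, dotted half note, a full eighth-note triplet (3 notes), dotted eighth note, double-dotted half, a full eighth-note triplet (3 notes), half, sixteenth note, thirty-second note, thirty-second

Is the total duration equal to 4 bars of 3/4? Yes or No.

One bar of 3/4 = 24 thirty-second notes, so 4 bars = 96.
Each duration in thirty-second notes: sixteenth note = 2; dotted half note = 24; a full eighth-note triplet (3 notes) (three triplet eighths span one quarter) = 8; dotted eighth note = 6; double-dotted half = 28; a full eighth-note triplet (3 notes) (three triplet eighths span one quarter) = 8; half = 16; sixteenth note = 2; thirty-second note = 1; thirty-second = 1.
Altogether 2 + 24 + 8 + 6 + 28 + 8 + 16 + 2 + 1 + 1 = 96.
96 equals 96, so the answer is Yes.

Yes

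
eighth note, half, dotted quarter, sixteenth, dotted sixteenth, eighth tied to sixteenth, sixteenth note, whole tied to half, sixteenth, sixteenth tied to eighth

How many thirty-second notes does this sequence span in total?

Working in thirty-second notes: eighth note = 4; half = 16; dotted quarter = 12; sixteenth = 2; dotted sixteenth = 3; eighth tied to sixteenth (eighth + sixteenth) = 6; sixteenth note = 2; whole tied to half (whole + half) = 48; sixteenth = 2; sixteenth tied to eighth (sixteenth + eighth) = 6.
Altogether 4 + 16 + 12 + 2 + 3 + 6 + 2 + 48 + 2 + 6 = 101 thirty-second notes.

101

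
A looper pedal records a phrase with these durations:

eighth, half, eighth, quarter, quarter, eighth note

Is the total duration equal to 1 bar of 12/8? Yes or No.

One bar of 12/8 = 12 eighth notes.
Express everything in eighth notes: eighth = 1; half = 4; eighth = 1; quarter = 2; quarter = 2; eighth note = 1.
Sum: 1 + 4 + 1 + 2 + 2 + 1 = 11.
11 falls short of 12, so the answer is No.

No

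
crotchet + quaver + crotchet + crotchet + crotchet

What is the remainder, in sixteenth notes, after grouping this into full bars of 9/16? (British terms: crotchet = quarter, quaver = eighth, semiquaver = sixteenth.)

One bar of 9/16 = 9 sixteenth notes.
Working in sixteenth notes: crotchet = 4; quaver = 2; crotchet = 4; crotchet = 4; crotchet = 4.
Sum: 4 + 2 + 4 + 4 + 4 = 18.
18 ÷ 9 = 2 complete bars with 0 sixteenth notes remaining.

0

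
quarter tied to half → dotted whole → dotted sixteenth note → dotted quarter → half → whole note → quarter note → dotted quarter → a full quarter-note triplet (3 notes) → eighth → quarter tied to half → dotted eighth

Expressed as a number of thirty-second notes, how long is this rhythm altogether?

In thirty-second notes: quarter tied to half (quarter + half) = 24; dotted whole = 48; dotted sixteenth note = 3; dotted quarter = 12; half = 16; whole note = 32; quarter note = 8; dotted quarter = 12; a full quarter-note triplet (3 notes) (three triplet quarters span one half) = 16; eighth = 4; quarter tied to half (quarter + half) = 24; dotted eighth = 6.
Sum: 24 + 48 + 3 + 12 + 16 + 32 + 8 + 12 + 16 + 4 + 24 + 6 = 205 thirty-second notes.

205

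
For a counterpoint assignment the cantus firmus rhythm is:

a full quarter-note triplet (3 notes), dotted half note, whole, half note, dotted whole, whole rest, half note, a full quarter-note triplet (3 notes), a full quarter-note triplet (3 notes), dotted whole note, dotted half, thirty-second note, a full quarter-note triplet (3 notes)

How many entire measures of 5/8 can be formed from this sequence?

15

One bar of 5/8 = 20 thirty-second notes.
Each duration in thirty-second notes: a full quarter-note triplet (3 notes) (three triplet quarters span one half) = 16; dotted half note = 24; whole = 32; half note = 16; dotted whole = 48; whole rest = 32; half note = 16; a full quarter-note triplet (3 notes) (three triplet quarters span one half) = 16; a full quarter-note triplet (3 notes) (three triplet quarters span one half) = 16; dotted whole note = 48; dotted half = 24; thirty-second note = 1; a full quarter-note triplet (3 notes) (three triplet quarters span one half) = 16.
Altogether 16 + 24 + 32 + 16 + 48 + 32 + 16 + 16 + 16 + 48 + 24 + 1 + 16 = 305.
305 ÷ 20 = 15 complete bars with 5 left over.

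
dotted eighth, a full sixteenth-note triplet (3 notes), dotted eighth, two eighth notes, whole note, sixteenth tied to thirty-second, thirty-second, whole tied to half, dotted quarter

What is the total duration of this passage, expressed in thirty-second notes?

120

Working in thirty-second notes: dotted eighth = 6; a full sixteenth-note triplet (3 notes) (three triplet sixteenths span one eighth) = 4; dotted eighth = 6; eighth note = 4; eighth note = 4; whole note = 32; sixteenth tied to thirty-second (sixteenth + thirty-second) = 3; thirty-second = 1; whole tied to half (whole + half) = 48; dotted quarter = 12.
Sum: 6 + 4 + 6 + 4 + 4 + 32 + 3 + 1 + 48 + 12 = 120 thirty-second notes.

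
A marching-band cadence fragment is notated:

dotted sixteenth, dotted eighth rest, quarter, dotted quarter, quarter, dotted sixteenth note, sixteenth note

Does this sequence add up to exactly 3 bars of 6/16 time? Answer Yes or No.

One bar of 6/16 = 12 thirty-second notes, so 3 bars = 36.
Convert each value to thirty-second notes: dotted sixteenth = 3; dotted eighth rest = 6; quarter = 8; dotted quarter = 12; quarter = 8; dotted sixteenth note = 3; sixteenth note = 2.
Total: 3 + 6 + 8 + 12 + 8 + 3 + 2 = 42.
42 exceeds 36, so the answer is No.

No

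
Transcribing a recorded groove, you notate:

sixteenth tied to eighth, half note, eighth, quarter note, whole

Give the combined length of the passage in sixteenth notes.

In sixteenth notes: sixteenth tied to eighth (sixteenth + eighth) = 3; half note = 8; eighth = 2; quarter note = 4; whole = 16.
Altogether 3 + 8 + 2 + 4 + 16 = 33 sixteenth notes.

33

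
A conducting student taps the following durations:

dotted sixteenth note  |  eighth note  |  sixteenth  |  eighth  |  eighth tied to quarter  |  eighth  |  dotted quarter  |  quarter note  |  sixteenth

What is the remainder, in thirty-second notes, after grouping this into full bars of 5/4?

One bar of 5/4 = 40 thirty-second notes.
Working in thirty-second notes: dotted sixteenth note = 3; eighth note = 4; sixteenth = 2; eighth = 4; eighth tied to quarter (eighth + quarter) = 12; eighth = 4; dotted quarter = 12; quarter note = 8; sixteenth = 2.
Adding: 3 + 4 + 2 + 4 + 12 + 4 + 12 + 8 + 2 = 51.
51 ÷ 40 = 1 complete bar with 11 thirty-second notes remaining.

11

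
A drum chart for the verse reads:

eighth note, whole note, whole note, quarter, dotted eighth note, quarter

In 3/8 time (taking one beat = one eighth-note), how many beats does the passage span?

One eighth-note beat = 2 sixteenth notes.
Working in sixteenth notes: eighth note = 2; whole note = 16; whole note = 16; quarter = 4; dotted eighth note = 3; quarter = 4.
Adding: 2 + 16 + 16 + 4 + 3 + 4 = 45.
45 ÷ 2 = 22.5 beats.

22.5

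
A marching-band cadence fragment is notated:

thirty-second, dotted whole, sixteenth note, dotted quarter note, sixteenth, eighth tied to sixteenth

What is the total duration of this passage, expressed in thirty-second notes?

Each duration in thirty-second notes: thirty-second = 1; dotted whole = 48; sixteenth note = 2; dotted quarter note = 12; sixteenth = 2; eighth tied to sixteenth (eighth + sixteenth) = 6.
Altogether 1 + 48 + 2 + 12 + 2 + 6 = 71 thirty-second notes.

71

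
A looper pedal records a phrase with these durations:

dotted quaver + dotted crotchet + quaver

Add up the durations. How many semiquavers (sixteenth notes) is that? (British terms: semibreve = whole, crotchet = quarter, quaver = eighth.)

Working in sixteenth notes: dotted quaver = 3; dotted crotchet = 6; quaver = 2.
Altogether 3 + 6 + 2 = 11 sixteenth notes.

11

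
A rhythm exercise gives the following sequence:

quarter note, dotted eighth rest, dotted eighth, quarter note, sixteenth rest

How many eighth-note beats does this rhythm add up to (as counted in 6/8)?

One eighth-note beat = 2 sixteenth notes.
In sixteenth notes: quarter note = 4; dotted eighth rest = 3; dotted eighth = 3; quarter note = 4; sixteenth rest = 1.
Altogether 4 + 3 + 3 + 4 + 1 = 15.
15 ÷ 2 = 7.5 beats.

7.5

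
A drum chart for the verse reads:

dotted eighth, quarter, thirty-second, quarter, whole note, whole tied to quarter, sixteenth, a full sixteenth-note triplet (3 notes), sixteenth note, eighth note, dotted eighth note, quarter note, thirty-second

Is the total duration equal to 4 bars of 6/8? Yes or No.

One bar of 6/8 = 24 thirty-second notes, so 4 bars = 96.
Working in thirty-second notes: dotted eighth = 6; quarter = 8; thirty-second = 1; quarter = 8; whole note = 32; whole tied to quarter (whole + quarter) = 40; sixteenth = 2; a full sixteenth-note triplet (3 notes) (three triplet sixteenths span one eighth) = 4; sixteenth note = 2; eighth note = 4; dotted eighth note = 6; quarter note = 8; thirty-second = 1.
Adding: 6 + 8 + 1 + 8 + 32 + 40 + 2 + 4 + 2 + 4 + 6 + 8 + 1 = 122.
122 exceeds 96, so the answer is No.

No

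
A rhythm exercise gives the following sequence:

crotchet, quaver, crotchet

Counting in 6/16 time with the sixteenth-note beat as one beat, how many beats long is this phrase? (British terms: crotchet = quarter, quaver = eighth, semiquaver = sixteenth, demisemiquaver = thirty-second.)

10

One sixteenth-note beat = 2 thirty-second notes.
Working in thirty-second notes: crotchet = 8; quaver = 4; crotchet = 8.
Sum: 8 + 4 + 8 = 20.
20 ÷ 2 = 10 beats.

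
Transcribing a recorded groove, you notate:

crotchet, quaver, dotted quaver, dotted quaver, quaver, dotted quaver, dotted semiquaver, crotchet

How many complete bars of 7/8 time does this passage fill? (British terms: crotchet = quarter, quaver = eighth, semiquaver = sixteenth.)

1

One bar of 7/8 = 28 thirty-second notes.
Working in thirty-second notes: crotchet = 8; quaver = 4; dotted quaver = 6; dotted quaver = 6; quaver = 4; dotted quaver = 6; dotted semiquaver = 3; crotchet = 8.
Adding: 8 + 4 + 6 + 6 + 4 + 6 + 3 + 8 = 45.
45 ÷ 28 = 1 complete bar with 17 left over.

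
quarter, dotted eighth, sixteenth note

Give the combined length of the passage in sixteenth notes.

Each duration in sixteenth notes: quarter = 4; dotted eighth = 3; sixteenth note = 1.
Total: 4 + 3 + 1 = 8 sixteenth notes.

8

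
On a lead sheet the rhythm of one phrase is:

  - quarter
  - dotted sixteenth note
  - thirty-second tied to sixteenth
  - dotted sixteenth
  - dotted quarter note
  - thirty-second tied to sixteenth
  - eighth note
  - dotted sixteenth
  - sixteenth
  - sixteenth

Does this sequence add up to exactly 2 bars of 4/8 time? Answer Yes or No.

One bar of 4/8 = 16 thirty-second notes, so 2 bars = 32.
Convert each value to thirty-second notes: quarter = 8; dotted sixteenth note = 3; thirty-second tied to sixteenth (thirty-second + sixteenth) = 3; dotted sixteenth = 3; dotted quarter note = 12; thirty-second tied to sixteenth (thirty-second + sixteenth) = 3; eighth note = 4; dotted sixteenth = 3; sixteenth = 2; sixteenth = 2.
Sum: 8 + 3 + 3 + 3 + 12 + 3 + 4 + 3 + 2 + 2 = 43.
43 exceeds 32, so the answer is No.

No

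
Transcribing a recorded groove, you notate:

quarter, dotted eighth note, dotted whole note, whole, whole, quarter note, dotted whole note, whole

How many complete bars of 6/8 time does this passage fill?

8

One bar of 6/8 = 12 sixteenth notes.
Express everything in sixteenth notes: quarter = 4; dotted eighth note = 3; dotted whole note = 24; whole = 16; whole = 16; quarter note = 4; dotted whole note = 24; whole = 16.
Sum: 4 + 3 + 24 + 16 + 16 + 4 + 24 + 16 = 107.
107 ÷ 12 = 8 complete bars with 11 left over.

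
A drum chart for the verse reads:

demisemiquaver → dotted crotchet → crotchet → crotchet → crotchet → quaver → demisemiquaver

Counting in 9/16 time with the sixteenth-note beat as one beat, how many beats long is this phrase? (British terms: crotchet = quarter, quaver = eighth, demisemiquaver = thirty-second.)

One sixteenth-note beat = 2 thirty-second notes.
In thirty-second notes: demisemiquaver = 1; dotted crotchet = 12; crotchet = 8; crotchet = 8; crotchet = 8; quaver = 4; demisemiquaver = 1.
Adding: 1 + 12 + 8 + 8 + 8 + 4 + 1 = 42.
42 ÷ 2 = 21 beats.

21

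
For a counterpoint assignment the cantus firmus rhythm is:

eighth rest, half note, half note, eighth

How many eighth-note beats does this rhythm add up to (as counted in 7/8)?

One eighth-note beat = 2 sixteenth notes.
Convert each value to sixteenth notes: eighth rest = 2; half note = 8; half note = 8; eighth = 2.
Total: 2 + 8 + 8 + 2 = 20.
20 ÷ 2 = 10 beats.

10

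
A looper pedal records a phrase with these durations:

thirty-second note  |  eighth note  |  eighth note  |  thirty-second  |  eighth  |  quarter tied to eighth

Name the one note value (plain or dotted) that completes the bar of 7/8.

The bar of 7/8 = 28 thirty-second notes.
Convert each value to thirty-second notes: thirty-second note = 1; eighth note = 4; eighth note = 4; thirty-second = 1; eighth = 4; quarter tied to eighth (quarter + eighth) = 12.
Adding: 1 + 4 + 4 + 1 + 4 + 12 = 26.
Remaining: 28 − 26 = 2 thirty-second notes, which is a sixteenth note.

sixteenth note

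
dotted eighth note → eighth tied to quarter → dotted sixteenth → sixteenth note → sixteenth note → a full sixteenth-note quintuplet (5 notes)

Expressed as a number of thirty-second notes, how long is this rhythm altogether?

Convert each value to thirty-second notes: dotted eighth note = 6; eighth tied to quarter (eighth + quarter) = 12; dotted sixteenth = 3; sixteenth note = 2; sixteenth note = 2; a full sixteenth-note quintuplet (5 notes) (five quintuplet sixteenths span one quarter) = 8.
Total: 6 + 12 + 3 + 2 + 2 + 8 = 33 thirty-second notes.

33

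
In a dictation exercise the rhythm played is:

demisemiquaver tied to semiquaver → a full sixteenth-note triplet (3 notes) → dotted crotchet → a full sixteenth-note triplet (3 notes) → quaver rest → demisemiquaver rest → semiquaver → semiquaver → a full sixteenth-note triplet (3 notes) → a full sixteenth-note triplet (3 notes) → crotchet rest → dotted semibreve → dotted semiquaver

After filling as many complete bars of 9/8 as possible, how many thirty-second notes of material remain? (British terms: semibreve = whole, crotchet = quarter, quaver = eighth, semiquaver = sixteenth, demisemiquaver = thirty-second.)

27

One bar of 9/8 = 36 thirty-second notes.
Each duration in thirty-second notes: demisemiquaver tied to semiquaver (demisemiquaver + semiquaver) = 3; a full sixteenth-note triplet (3 notes) (three triplet sixteenths span one eighth) = 4; dotted crotchet = 12; a full sixteenth-note triplet (3 notes) (three triplet sixteenths span one eighth) = 4; quaver rest = 4; demisemiquaver rest = 1; semiquaver = 2; semiquaver = 2; a full sixteenth-note triplet (3 notes) (three triplet sixteenths span one eighth) = 4; a full sixteenth-note triplet (3 notes) (three triplet sixteenths span one eighth) = 4; crotchet rest = 8; dotted semibreve = 48; dotted semiquaver = 3.
Altogether 3 + 4 + 12 + 4 + 4 + 1 + 2 + 2 + 4 + 4 + 8 + 48 + 3 = 99.
99 ÷ 36 = 2 complete bars with 27 thirty-second notes remaining.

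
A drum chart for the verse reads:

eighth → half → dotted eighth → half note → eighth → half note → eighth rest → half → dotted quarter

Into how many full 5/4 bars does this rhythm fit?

One bar of 5/4 = 20 sixteenth notes.
Working in sixteenth notes: eighth = 2; half = 8; dotted eighth = 3; half note = 8; eighth = 2; half note = 8; eighth rest = 2; half = 8; dotted quarter = 6.
Adding: 2 + 8 + 3 + 8 + 2 + 8 + 2 + 8 + 6 = 47.
47 ÷ 20 = 2 complete bars with 7 left over.

2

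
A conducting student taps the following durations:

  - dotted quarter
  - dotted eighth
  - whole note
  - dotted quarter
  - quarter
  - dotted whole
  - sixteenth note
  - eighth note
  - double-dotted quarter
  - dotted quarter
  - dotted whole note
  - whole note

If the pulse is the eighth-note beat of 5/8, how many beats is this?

57.5

One eighth-note beat = 2 sixteenth notes.
Each duration in sixteenth notes: dotted quarter = 6; dotted eighth = 3; whole note = 16; dotted quarter = 6; quarter = 4; dotted whole = 24; sixteenth note = 1; eighth note = 2; double-dotted quarter = 7; dotted quarter = 6; dotted whole note = 24; whole note = 16.
Adding: 6 + 3 + 16 + 6 + 4 + 24 + 1 + 2 + 7 + 6 + 24 + 16 = 115.
115 ÷ 2 = 57.5 beats.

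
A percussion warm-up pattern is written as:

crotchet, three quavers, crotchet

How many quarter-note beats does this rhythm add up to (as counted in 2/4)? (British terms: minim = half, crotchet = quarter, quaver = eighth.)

One quarter-note beat = 2 eighth notes.
Express everything in eighth notes: crotchet = 2; quaver = 1; quaver = 1; quaver = 1; crotchet = 2.
Altogether 2 + 1 + 1 + 1 + 2 = 7.
7 ÷ 2 = 3.5 beats.

3.5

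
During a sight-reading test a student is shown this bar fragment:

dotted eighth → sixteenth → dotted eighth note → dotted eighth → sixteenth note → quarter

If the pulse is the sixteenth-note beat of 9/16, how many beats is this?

15

One sixteenth-note beat = 2 thirty-second notes.
In thirty-second notes: dotted eighth = 6; sixteenth = 2; dotted eighth note = 6; dotted eighth = 6; sixteenth note = 2; quarter = 8.
Total: 6 + 2 + 6 + 6 + 2 + 8 = 30.
30 ÷ 2 = 15 beats.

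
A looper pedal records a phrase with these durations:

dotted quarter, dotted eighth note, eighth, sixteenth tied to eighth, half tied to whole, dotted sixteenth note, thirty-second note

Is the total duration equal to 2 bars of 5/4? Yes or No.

One bar of 5/4 = 40 thirty-second notes, so 2 bars = 80.
Each duration in thirty-second notes: dotted quarter = 12; dotted eighth note = 6; eighth = 4; sixteenth tied to eighth (sixteenth + eighth) = 6; half tied to whole (half + whole) = 48; dotted sixteenth note = 3; thirty-second note = 1.
Total: 12 + 6 + 4 + 6 + 48 + 3 + 1 = 80.
80 equals 80, so the answer is Yes.

Yes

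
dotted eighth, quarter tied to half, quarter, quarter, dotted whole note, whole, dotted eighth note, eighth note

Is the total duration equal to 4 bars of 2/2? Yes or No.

One bar of 2/2 = 16 sixteenth notes, so 4 bars = 64.
Each duration in sixteenth notes: dotted eighth = 3; quarter tied to half (quarter + half) = 12; quarter = 4; quarter = 4; dotted whole note = 24; whole = 16; dotted eighth note = 3; eighth note = 2.
Altogether 3 + 12 + 4 + 4 + 24 + 16 + 3 + 2 = 68.
68 exceeds 64, so the answer is No.

No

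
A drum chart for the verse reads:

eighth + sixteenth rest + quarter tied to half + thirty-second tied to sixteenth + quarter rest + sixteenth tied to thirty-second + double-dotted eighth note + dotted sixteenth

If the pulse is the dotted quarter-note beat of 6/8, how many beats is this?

One dotted quarter-note beat = 12 thirty-second notes.
Working in thirty-second notes: eighth = 4; sixteenth rest = 2; quarter tied to half (quarter + half) = 24; thirty-second tied to sixteenth (thirty-second + sixteenth) = 3; quarter rest = 8; sixteenth tied to thirty-second (sixteenth + thirty-second) = 3; double-dotted eighth note = 7; dotted sixteenth = 3.
Adding: 4 + 2 + 24 + 3 + 8 + 3 + 7 + 3 = 54.
54 ÷ 12 = 4.5 beats.

4.5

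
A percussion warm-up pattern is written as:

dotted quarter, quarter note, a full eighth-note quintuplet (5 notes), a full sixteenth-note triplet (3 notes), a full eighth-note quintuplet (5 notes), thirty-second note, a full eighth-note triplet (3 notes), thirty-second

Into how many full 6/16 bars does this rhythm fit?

One bar of 6/16 = 12 thirty-second notes.
Working in thirty-second notes: dotted quarter = 12; quarter note = 8; a full eighth-note quintuplet (5 notes) (five quintuplet eighths span one half) = 16; a full sixteenth-note triplet (3 notes) (three triplet sixteenths span one eighth) = 4; a full eighth-note quintuplet (5 notes) (five quintuplet eighths span one half) = 16; thirty-second note = 1; a full eighth-note triplet (3 notes) (three triplet eighths span one quarter) = 8; thirty-second = 1.
Adding: 12 + 8 + 16 + 4 + 16 + 1 + 8 + 1 = 66.
66 ÷ 12 = 5 complete bars with 6 left over.

5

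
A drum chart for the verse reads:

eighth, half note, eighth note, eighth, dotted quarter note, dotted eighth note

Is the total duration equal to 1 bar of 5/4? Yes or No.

One bar of 5/4 = 20 sixteenth notes.
Working in sixteenth notes: eighth = 2; half note = 8; eighth note = 2; eighth = 2; dotted quarter note = 6; dotted eighth note = 3.
Total: 2 + 8 + 2 + 2 + 6 + 3 = 23.
23 exceeds 20, so the answer is No.

No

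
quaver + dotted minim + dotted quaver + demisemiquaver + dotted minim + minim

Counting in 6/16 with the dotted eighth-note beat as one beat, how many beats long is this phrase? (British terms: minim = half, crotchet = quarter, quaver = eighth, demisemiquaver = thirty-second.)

12.5

One dotted eighth-note beat = 6 thirty-second notes.
Working in thirty-second notes: quaver = 4; dotted minim = 24; dotted quaver = 6; demisemiquaver = 1; dotted minim = 24; minim = 16.
Sum: 4 + 24 + 6 + 1 + 24 + 16 = 75.
75 ÷ 6 = 12.5 beats.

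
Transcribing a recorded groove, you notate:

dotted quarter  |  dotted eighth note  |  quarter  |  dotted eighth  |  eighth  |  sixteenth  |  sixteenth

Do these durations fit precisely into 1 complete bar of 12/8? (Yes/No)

No

One bar of 12/8 = 24 sixteenth notes.
Express everything in sixteenth notes: dotted quarter = 6; dotted eighth note = 3; quarter = 4; dotted eighth = 3; eighth = 2; sixteenth = 1; sixteenth = 1.
Adding: 6 + 3 + 4 + 3 + 2 + 1 + 1 = 20.
20 falls short of 24, so the answer is No.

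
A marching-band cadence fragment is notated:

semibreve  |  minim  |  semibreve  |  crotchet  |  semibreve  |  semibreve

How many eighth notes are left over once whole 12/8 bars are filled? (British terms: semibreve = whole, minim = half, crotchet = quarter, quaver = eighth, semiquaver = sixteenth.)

2

One bar of 12/8 = 6 quarter notes.
In quarter notes: semibreve = 4; minim = 2; semibreve = 4; crotchet = 1; semibreve = 4; semibreve = 4.
Total: 4 + 2 + 4 + 1 + 4 + 4 = 19.
19 ÷ 6 = 3 complete bars with 1 quarter note remaining = 2 eighth notes.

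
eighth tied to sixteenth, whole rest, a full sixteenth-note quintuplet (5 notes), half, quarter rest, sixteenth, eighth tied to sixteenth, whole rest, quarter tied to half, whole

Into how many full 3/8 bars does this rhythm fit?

13

One bar of 3/8 = 6 sixteenth notes.
Each duration in sixteenth notes: eighth tied to sixteenth (eighth + sixteenth) = 3; whole rest = 16; a full sixteenth-note quintuplet (5 notes) (five quintuplet sixteenths span one quarter) = 4; half = 8; quarter rest = 4; sixteenth = 1; eighth tied to sixteenth (eighth + sixteenth) = 3; whole rest = 16; quarter tied to half (quarter + half) = 12; whole = 16.
Total: 3 + 16 + 4 + 8 + 4 + 1 + 3 + 16 + 12 + 16 = 83.
83 ÷ 6 = 13 complete bars with 5 left over.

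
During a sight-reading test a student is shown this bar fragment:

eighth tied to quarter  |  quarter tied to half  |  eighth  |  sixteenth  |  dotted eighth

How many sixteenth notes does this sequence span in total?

24

Working in sixteenth notes: eighth tied to quarter (eighth + quarter) = 6; quarter tied to half (quarter + half) = 12; eighth = 2; sixteenth = 1; dotted eighth = 3.
Total: 6 + 12 + 2 + 1 + 3 = 24 sixteenth notes.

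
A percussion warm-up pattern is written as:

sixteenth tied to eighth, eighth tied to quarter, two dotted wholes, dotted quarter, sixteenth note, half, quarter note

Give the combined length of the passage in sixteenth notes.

Express everything in sixteenth notes: sixteenth tied to eighth (sixteenth + eighth) = 3; eighth tied to quarter (eighth + quarter) = 6; dotted whole = 24; dotted whole = 24; dotted quarter = 6; sixteenth note = 1; half = 8; quarter note = 4.
Sum: 3 + 6 + 24 + 24 + 6 + 1 + 8 + 4 = 76 sixteenth notes.

76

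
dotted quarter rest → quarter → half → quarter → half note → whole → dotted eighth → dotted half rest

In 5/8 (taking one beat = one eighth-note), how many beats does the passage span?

One eighth-note beat = 2 sixteenth notes.
Express everything in sixteenth notes: dotted quarter rest = 6; quarter = 4; half = 8; quarter = 4; half note = 8; whole = 16; dotted eighth = 3; dotted half rest = 12.
Altogether 6 + 4 + 8 + 4 + 8 + 16 + 3 + 12 = 61.
61 ÷ 2 = 30.5 beats.

30.5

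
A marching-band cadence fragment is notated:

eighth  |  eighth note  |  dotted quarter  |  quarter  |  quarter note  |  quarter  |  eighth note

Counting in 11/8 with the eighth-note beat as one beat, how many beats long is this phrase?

One eighth-note beat = 2 sixteenth notes.
Express everything in sixteenth notes: eighth = 2; eighth note = 2; dotted quarter = 6; quarter = 4; quarter note = 4; quarter = 4; eighth note = 2.
Total: 2 + 2 + 6 + 4 + 4 + 4 + 2 = 24.
24 ÷ 2 = 12 beats.

12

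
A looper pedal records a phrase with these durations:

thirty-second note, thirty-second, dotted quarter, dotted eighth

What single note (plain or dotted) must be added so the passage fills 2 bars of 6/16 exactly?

2 bars of 6/16 = 24 thirty-second notes.
Each duration in thirty-second notes: thirty-second note = 1; thirty-second = 1; dotted quarter = 12; dotted eighth = 6.
Total: 1 + 1 + 12 + 6 = 20.
Remaining: 24 − 20 = 4 thirty-second notes, which is a eighth note.

eighth note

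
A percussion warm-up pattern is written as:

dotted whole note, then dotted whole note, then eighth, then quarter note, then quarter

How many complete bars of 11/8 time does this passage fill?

2

One bar of 11/8 = 11 eighth notes.
Working in eighth notes: dotted whole note = 12; dotted whole note = 12; eighth = 1; quarter note = 2; quarter = 2.
Adding: 12 + 12 + 1 + 2 + 2 = 29.
29 ÷ 11 = 2 complete bars with 7 left over.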